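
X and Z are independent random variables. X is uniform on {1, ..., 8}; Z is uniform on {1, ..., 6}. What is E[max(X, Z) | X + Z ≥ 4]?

P(X + Z ≥ 4) = 15/16.
Summing max(X,Z)·P(x,y) over outcomes with X + Z ≥ 4 gives 41/8.
E[max(X, Z) | X + Z ≥ 4] = (41/8) / (15/16) = 82/15.

82/15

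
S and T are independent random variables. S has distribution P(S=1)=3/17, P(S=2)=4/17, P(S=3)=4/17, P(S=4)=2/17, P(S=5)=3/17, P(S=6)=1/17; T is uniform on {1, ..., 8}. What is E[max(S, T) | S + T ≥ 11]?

152/21

P(S + T ≥ 11) = 21/136.
Summing max(S,T)·P(x,y) over outcomes with S + T ≥ 11 gives 19/17.
E[max(S, T) | S + T ≥ 11] = (19/17) / (21/136) = 152/21.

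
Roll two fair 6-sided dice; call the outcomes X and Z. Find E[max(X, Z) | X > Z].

14/3

P(X > Z) = 5/12.
Summing max(X,Z)·P(x,y) over outcomes with X > Z gives 35/18.
E[max(X, Z) | X > Z] = (35/18) / (5/12) = 14/3.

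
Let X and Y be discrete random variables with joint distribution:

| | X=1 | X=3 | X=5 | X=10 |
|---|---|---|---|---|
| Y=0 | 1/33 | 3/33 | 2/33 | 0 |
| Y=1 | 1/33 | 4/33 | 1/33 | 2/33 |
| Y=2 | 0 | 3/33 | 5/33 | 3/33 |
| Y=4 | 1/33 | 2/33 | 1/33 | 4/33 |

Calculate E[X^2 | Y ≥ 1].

P(Y ≥ 1) = 9/11.
Summing X^2·P(X=x,Y=y) over the conditioning event gives 386/11.
E[X^2 | Y ≥ 1] = (386/11) / (9/11) = 386/9.

386/9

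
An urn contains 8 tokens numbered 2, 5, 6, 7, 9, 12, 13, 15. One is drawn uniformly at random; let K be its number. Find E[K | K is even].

20/3

P(K is even) = 3/8.
Σ over the event: 2·1/8 + 6·1/8 + 12·1/8 = 5/2.
E[K | K is even] = (5/2) / (3/8) = 20/3.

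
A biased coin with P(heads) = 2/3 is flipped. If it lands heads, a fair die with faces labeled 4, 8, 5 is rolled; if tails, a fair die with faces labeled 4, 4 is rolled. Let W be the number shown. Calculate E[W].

46/9

E[W | heads] = (4+8+5)/3 = 17/3.
E[W | tails] = (4+4)/2 = 4.
By the law of total expectation,
E[W] = (2/3)·(17/3) + (1/3)·(4) = 46/9.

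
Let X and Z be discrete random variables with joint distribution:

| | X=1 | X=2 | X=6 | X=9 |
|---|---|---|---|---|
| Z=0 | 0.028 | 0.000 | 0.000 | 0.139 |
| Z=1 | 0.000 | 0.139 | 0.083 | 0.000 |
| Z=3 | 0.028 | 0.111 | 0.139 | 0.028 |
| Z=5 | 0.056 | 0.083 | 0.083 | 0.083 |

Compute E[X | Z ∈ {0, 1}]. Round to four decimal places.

P(Z ∈ {0, 1}) = 0.389.
Σ X·P over the event = 1·(0.028) + 2·(0.139) + 6·(0.083) + 9·(0.139) = 2.055.
E[X | Z ∈ {0, 1}] = (2.055) / (0.389) = 5.2828.

5.2828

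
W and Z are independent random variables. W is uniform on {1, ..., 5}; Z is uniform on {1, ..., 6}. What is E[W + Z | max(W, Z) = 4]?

Outcomes with max(W, Z) = 4: (1,4), (2,4), (3,4), (4,1), (4,2), (4,3), (4,4), each with probability 1/30.
E[W + Z | max(W, Z) = 4] = (5 + 6 + 7 + 5 + 6 + 7 + 8) / 7 = 44/7.

44/7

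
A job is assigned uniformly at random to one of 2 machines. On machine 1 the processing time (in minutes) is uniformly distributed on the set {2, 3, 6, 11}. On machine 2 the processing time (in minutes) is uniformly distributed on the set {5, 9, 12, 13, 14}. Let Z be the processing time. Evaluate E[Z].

161/20

E[Z | machine 1] = (2+3+6+11)/4 = 11/2.
E[Z | machine 2] = (5+9+12+13+14)/5 = 53/5.
By the law of total expectation,
E[Z] = (1/2)·(11/2) + (1/2)·(53/5) = 161/20.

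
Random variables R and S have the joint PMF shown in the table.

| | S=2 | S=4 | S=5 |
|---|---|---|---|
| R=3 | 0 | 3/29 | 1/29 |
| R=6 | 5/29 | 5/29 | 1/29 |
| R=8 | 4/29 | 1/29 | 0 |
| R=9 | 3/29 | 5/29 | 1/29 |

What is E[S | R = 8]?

P(R = 8) = 5/29.
Σ S·P over the event = 2·(4/29) + 4·(1/29) = 12/29.
E[S | R = 8] = (12/29) / (5/29) = 12/5.

12/5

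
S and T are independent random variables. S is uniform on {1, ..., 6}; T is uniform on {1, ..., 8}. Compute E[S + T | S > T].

7

P(S > T) = 5/16.
Summing (S+T)·P(x,y) over outcomes with S > T gives 35/16.
E[S + T | S > T] = (35/16) / (5/16) = 7.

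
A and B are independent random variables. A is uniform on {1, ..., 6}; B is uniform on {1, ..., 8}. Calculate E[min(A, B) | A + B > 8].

4

P(A + B > 8) = 7/16.
Summing min(A,B)·P(x,y) over outcomes with A + B > 8 gives 7/4.
E[min(A, B) | A + B > 8] = (7/4) / (7/16) = 4.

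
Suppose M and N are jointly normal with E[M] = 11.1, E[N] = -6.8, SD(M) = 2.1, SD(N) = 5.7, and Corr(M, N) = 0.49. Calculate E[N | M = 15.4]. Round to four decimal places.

-1.0810

E[N | M=x] = μ_N + ρ(σ_N/σ_M)(x − μ_M) for jointly normal variables.
E[N | M=15.4] = -6.8 + (0.49)·(5.7/2.1)·(15.4 − (11.1)) = -6.8 + (1.33)·(4.3) = -1.0810.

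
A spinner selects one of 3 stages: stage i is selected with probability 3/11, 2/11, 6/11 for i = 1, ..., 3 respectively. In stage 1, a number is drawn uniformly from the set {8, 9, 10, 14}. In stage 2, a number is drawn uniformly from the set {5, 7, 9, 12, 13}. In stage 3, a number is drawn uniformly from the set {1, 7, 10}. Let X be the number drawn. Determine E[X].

E[X | stage 1] = (8+9+10+14)/4 = 41/4.
E[X | stage 2] = (5+7+9+12+13)/5 = 46/5.
E[X | stage 3] = (1+7+10)/3 = 6.
E[X] = (3/11)·(41/4) + (2/11)·(46/5) + (6/11)·(6) = 1703/220.

1703/220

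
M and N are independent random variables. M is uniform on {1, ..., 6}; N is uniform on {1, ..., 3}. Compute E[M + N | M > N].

25/4

P(M > N) = 2/3.
Summing (M+N)·P(x,y) over outcomes with M > N gives 25/6.
E[M + N | M > N] = (25/6) / (2/3) = 25/4.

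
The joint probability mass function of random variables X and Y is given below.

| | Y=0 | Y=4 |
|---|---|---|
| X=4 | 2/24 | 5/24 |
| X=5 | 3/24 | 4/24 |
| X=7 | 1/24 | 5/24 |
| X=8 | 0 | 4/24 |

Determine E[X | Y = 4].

P(Y = 4) = 3/4.
Σ X·P over the event = 4·(5/24) + 5·(4/24) + 7·(5/24) + 8·(4/24) = 107/24.
E[X | Y = 4] = (107/24) / (3/4) = 107/18.

107/18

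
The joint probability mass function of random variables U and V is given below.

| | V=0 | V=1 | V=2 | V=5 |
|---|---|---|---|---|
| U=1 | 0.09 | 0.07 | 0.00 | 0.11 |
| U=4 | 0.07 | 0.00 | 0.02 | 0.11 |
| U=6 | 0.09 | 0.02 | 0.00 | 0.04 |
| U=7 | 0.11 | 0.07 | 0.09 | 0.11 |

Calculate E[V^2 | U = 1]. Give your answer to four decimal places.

10.4444

P(U = 1) = 0.27.
Summing V^2·P(U=x,V=y) over the conditioning event gives 2.82.
E[V^2 | U = 1] = (2.82) / (0.27) = 10.4444.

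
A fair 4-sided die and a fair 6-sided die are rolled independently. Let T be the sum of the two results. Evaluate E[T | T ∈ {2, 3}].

P(T ∈ {2, 3}) = 1/8.
Σ over the event: 2·1/24 + 3·1/12 = 1/3.
E[T | T ∈ {2, 3}] = (1/3) / (1/8) = 8/3.

8/3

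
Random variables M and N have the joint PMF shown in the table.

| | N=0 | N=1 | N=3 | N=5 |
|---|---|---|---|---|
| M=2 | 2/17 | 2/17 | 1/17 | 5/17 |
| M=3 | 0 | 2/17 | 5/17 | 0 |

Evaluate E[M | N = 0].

P(N = 0) = 2/17.
Σ M·P over the event = 2·(2/17) = 4/17.
E[M | N = 0] = (4/17) / (2/17) = 2.

2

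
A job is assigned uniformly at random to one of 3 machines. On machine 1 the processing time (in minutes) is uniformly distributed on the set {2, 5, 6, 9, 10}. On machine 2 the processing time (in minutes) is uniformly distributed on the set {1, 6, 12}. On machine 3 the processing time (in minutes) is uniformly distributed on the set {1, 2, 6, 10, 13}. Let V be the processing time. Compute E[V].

E[V | machine 1] = (2+5+6+9+10)/5 = 32/5.
E[V | machine 2] = (1+6+12)/3 = 19/3.
E[V | machine 3] = (1+2+6+10+13)/5 = 32/5.
By the law of total expectation,
E[V] = (1/3)·(32/5) + (1/3)·(19/3) + (1/3)·(32/5) = 287/45.

287/45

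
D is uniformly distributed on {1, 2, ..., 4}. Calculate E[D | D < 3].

Given D < 3, D is equally likely to be any of {1, 2}.
E[D | D < 3] = (1 + 2) / 2 = 3/2.

3/2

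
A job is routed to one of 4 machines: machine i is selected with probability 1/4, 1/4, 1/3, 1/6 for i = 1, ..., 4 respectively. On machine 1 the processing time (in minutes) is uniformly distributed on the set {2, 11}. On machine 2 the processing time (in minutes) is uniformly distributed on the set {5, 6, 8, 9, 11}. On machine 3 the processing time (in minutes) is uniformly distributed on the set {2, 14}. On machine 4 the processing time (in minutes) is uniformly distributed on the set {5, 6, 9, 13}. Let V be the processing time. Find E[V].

E[V | machine 1] = (2+11)/2 = 13/2.
E[V | machine 2] = (5+6+8+9+11)/5 = 39/5.
E[V | machine 3] = (2+14)/2 = 8.
E[V | machine 4] = (5+6+9+13)/4 = 33/4.
By the law of total expectation,
E[V] = (1/4)·(13/2) + (1/4)·(39/5) + (1/3)·(8) + (1/6)·(33/4) = 457/60.

457/60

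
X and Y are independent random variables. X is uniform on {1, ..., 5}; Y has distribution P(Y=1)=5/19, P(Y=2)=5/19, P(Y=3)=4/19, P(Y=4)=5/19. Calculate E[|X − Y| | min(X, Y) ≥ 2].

33/28

P(min(X, Y) ≥ 2) = 56/95.
Summing |X−Y|·P(x,y) over outcomes with min(X, Y) ≥ 2 gives 66/95.
E[|X − Y| | min(X, Y) ≥ 2] = (66/95) / (56/95) = 33/28.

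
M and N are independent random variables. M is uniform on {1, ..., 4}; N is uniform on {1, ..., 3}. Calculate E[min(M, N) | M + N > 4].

13/6

Outcomes with M + N > 4: (2,3), (3,2), (3,3), (4,1), (4,2), (4,3), each with probability 1/12.
E[min(M, N) | M + N > 4] = (2 + 2 + 3 + 1 + 2 + 3) / 6 = 13/6.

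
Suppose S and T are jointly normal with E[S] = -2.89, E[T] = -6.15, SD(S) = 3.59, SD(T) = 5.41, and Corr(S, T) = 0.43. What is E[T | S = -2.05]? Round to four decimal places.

-5.6057

For a bivariate normal, E[T | S=x] = μ_T + ρ·(σ_T/σ_S)·(x − μ_S).
E[T | S=-2.05] = -6.15 + (0.43)·(5.41/3.59)·(-2.05 − (-2.89)) = -6.15 + (0.64799)·(0.84) = -5.6057.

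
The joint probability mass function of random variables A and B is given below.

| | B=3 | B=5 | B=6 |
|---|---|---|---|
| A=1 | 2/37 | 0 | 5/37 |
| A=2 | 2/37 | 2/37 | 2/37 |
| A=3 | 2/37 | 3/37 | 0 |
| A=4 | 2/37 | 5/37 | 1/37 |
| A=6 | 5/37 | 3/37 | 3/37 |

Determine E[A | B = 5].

P(B = 5) = 13/37.
Σ A·P over the event = 2·(2/37) + 3·(3/37) + 4·(5/37) + 6·(3/37) = 51/37.
E[A | B = 5] = (51/37) / (13/37) = 51/13.

51/13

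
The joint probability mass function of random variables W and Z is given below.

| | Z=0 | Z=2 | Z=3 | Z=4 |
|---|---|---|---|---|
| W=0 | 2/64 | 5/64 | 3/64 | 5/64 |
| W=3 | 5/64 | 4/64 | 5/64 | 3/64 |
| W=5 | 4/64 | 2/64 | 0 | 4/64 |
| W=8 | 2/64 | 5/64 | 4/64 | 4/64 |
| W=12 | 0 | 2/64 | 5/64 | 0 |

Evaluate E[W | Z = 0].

P(Z = 0) = 13/64.
Σ W·P over the event = 0·(2/64) + 3·(5/64) + 5·(4/64) + 8·(2/64) = 51/64.
E[W | Z = 0] = (51/64) / (13/64) = 51/13.

51/13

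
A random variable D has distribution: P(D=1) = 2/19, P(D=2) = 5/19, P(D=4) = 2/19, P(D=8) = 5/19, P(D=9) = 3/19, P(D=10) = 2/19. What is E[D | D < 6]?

20/9

P(D < 6) = 9/19.
Σ over the event: 1·2/19 + 2·5/19 + 4·2/19 = 20/19.
E[D | D < 6] = (20/19) / (9/19) = 20/9.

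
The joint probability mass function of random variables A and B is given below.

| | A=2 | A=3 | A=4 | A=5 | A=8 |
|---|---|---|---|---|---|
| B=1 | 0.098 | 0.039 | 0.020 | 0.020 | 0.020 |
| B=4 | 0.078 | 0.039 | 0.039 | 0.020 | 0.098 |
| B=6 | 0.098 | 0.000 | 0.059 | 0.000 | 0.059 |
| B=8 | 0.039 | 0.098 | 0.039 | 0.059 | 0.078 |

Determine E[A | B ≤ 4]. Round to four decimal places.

P(B ≤ 4) = 0.471.
Summing A·P(A=x,B=y) over the conditioning event gives 1.966.
E[A | B ≤ 4] = (1.966) / (0.471) = 4.1741.

4.1741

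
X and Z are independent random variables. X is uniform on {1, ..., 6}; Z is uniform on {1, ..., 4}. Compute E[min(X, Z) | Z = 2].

Outcomes with Z = 2: (1,2), (2,2), (3,2), (4,2), (5,2), (6,2), each with probability 1/24.
E[min(X, Z) | Z = 2] = (1 + 2 + 2 + 2 + 2 + 2) / 6 = 11/6.

11/6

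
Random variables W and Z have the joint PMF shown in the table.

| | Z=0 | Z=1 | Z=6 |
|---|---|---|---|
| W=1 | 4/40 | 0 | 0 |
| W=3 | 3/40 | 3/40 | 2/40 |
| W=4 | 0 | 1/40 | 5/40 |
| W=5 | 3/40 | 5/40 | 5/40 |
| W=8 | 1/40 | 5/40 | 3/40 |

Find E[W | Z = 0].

36/11

P(Z = 0) = 11/40.
Σ W·P over the event = 1·(4/40) + 3·(3/40) + 5·(3/40) + 8·(1/40) = 9/10.
E[W | Z = 0] = (9/10) / (11/40) = 36/11.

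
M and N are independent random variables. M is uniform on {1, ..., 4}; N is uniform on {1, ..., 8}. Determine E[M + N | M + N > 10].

Outcomes with M + N > 10: (3,8), (4,7), (4,8), each with probability 1/32.
E[M + N | M + N > 10] = (11 + 11 + 12) / 3 = 34/3.

34/3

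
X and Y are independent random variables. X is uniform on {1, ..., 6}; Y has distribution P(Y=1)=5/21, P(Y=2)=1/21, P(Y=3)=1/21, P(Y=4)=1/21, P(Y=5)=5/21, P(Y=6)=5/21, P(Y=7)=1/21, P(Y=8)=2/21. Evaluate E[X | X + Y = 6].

P(X + Y = 6) = 13/126.
Summing X·P(x,y) over outcomes with X + Y = 6 gives 13/42.
E[X | X + Y = 6] = (13/42) / (13/126) = 3.

3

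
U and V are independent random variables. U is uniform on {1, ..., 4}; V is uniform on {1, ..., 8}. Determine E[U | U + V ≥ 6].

P(U + V ≥ 6) = 11/16.
Summing U·P(x,y) over outcomes with U + V ≥ 6 gives 15/8.
E[U | U + V ≥ 6] = (15/8) / (11/16) = 30/11.

30/11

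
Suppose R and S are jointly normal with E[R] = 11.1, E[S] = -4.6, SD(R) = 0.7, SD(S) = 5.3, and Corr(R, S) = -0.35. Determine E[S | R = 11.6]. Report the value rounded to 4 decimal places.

-5.9250

E[S | R=x] = μ_S + ρ(σ_S/σ_R)(x − μ_R) for jointly normal variables.
E[S | R=11.6] = -4.6 + (-0.35)·(5.3/0.7)·(11.6 − (11.1)) = -4.6 + (-2.65)·(0.5) = -5.9250.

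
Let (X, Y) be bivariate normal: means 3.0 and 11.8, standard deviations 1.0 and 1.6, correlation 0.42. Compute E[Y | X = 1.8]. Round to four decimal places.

E[Y | X=x] = μ_Y + ρ(σ_Y/σ_X)(x − μ_X) for jointly normal variables.
E[Y | X=1.8] = 11.8 + (0.42)·(1.6/1.0)·(1.8 − (3.0)) = 11.8 + (0.672)·(-1.2) = 10.9936.

10.9936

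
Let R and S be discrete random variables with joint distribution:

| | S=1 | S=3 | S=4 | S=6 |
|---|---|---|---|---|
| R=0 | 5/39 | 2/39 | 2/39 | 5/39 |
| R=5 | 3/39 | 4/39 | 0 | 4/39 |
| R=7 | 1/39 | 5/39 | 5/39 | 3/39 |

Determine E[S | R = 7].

27/7

P(R = 7) = 14/39.
Σ S·P over the event = 1·(1/39) + 3·(5/39) + 4·(5/39) + 6·(3/39) = 18/13.
E[S | R = 7] = (18/13) / (14/39) = 27/7.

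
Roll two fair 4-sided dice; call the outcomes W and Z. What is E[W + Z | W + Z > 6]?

P(W + Z > 6) = 3/16.
Summing (W+Z)·P(x,y) over outcomes with W + Z > 6 gives 11/8.
E[W + Z | W + Z > 6] = (11/8) / (3/16) = 22/3.

22/3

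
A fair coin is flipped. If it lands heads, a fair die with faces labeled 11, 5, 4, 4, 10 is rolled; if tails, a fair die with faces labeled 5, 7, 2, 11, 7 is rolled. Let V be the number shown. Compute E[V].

E[V | heads] = (11+5+4+4+10)/5 = 34/5.
E[V | tails] = (5+7+2+11+7)/5 = 32/5.
E[V] = (1/2)·(34/5) + (1/2)·(32/5) = 33/5.

33/5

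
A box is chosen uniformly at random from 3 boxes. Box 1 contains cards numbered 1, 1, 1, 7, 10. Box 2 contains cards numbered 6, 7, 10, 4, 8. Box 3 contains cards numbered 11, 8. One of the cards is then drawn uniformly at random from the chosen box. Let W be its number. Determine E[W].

E[W | box 1] = (1+1+1+7+10)/5 = 4.
E[W | box 2] = (6+7+10+4+8)/5 = 7.
E[W | box 3] = (11+8)/2 = 19/2.
E[W] = (1/3)·(4) + (1/3)·(7) + (1/3)·(19/2) = 41/6.

41/6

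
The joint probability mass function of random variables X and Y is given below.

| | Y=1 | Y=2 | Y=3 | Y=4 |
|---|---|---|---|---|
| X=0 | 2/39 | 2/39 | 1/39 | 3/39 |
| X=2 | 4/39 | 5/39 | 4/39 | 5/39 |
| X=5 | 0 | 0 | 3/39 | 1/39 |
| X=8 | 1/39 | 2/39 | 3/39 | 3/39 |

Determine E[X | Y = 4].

13/4

P(Y = 4) = 4/13.
Σ X·P over the event = 0·(3/39) + 2·(5/39) + 5·(1/39) + 8·(3/39) = 1.
E[X | Y = 4] = (1) / (4/13) = 13/4.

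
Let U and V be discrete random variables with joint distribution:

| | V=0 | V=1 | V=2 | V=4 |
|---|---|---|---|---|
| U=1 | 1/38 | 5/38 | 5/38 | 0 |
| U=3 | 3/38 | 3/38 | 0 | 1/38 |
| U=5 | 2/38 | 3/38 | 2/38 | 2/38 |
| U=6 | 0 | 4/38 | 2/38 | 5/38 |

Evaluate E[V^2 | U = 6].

92/11

P(U = 6) = 11/38.
Σ V^2·P over the event = 1·(4/38) + 4·(2/38) + 16·(5/38) = 46/19.
E[V^2 | U = 6] = (46/19) / (11/38) = 92/11.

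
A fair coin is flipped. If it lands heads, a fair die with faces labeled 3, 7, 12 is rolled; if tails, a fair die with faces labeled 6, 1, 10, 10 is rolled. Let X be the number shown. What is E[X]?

E[X | heads] = (3+7+12)/3 = 22/3.
E[X | tails] = (6+1+10+10)/4 = 27/4.
E[X] = (1/2)·(22/3) + (1/2)·(27/4) = 169/24.

169/24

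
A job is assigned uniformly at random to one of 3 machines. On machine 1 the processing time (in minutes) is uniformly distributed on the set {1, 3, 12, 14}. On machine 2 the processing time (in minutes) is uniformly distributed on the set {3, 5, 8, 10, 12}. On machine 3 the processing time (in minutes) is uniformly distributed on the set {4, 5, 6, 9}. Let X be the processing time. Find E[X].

E[X | machine 1] = (1+3+12+14)/4 = 15/2.
E[X | machine 2] = (3+5+8+10+12)/5 = 38/5.
E[X | machine 3] = (4+5+6+9)/4 = 6.
By the law of total expectation,
E[X] = (1/3)·(15/2) + (1/3)·(38/5) + (1/3)·(6) = 211/30.

211/30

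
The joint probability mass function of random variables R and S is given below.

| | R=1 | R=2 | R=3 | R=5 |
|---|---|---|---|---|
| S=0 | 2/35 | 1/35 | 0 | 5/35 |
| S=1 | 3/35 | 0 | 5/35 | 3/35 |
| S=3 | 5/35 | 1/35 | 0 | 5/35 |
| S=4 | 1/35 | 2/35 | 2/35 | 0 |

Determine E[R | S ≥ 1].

76/27

P(S ≥ 1) = 27/35.
Summing R·P(R=x,S=y) over the conditioning event gives 76/35.
E[R | S ≥ 1] = (76/35) / (27/35) = 76/27.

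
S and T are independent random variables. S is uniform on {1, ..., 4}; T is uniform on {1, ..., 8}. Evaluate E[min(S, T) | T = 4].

5/2

P(T = 4) = 1/8.
Summing min(S,T)·P(x,y) over outcomes with T = 4 gives 5/16.
E[min(S, T) | T = 4] = (5/16) / (1/8) = 5/2.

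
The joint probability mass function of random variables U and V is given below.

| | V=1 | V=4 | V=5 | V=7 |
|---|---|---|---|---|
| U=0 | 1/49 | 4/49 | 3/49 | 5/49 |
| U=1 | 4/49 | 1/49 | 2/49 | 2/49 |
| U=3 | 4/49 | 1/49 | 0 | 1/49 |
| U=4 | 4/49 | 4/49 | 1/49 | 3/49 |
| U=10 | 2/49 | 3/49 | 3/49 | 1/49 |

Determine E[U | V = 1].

52/15

P(V = 1) = 15/49.
Σ U·P over the event = 0·(1/49) + 1·(4/49) + 3·(4/49) + 4·(4/49) + 10·(2/49) = 52/49.
E[U | V = 1] = (52/49) / (15/49) = 52/15.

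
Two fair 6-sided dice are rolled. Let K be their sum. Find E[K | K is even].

P(K is even) = 1/2.
Σ over the event: 2·1/36 + 4·1/12 + 6·5/36 + 8·5/36 + 10·1/12 + 12·1/36 = 7/2.
E[K | K is even] = (7/2) / (1/2) = 7.

7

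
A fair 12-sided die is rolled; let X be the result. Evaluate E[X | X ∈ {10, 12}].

P(X ∈ {10, 12}) = 1/6.
Σ over the event: 10·1/12 + 12·1/12 = 11/6.
E[X | X ∈ {10, 12}] = (11/6) / (1/6) = 11.

11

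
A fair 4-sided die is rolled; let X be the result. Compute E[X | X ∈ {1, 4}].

P(X ∈ {1, 4}) = 1/2.
Σ over the event: 1·1/4 + 4·1/4 = 5/4.
E[X | X ∈ {1, 4}] = (5/4) / (1/2) = 5/2.

5/2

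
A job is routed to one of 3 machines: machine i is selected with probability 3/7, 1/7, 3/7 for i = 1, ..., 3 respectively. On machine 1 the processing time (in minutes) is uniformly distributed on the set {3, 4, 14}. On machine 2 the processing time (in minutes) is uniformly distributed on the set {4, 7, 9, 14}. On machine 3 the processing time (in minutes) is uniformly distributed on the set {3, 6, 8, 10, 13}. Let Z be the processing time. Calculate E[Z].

E[Z | machine 1] = (3+4+14)/3 = 7.
E[Z | machine 2] = (4+7+9+14)/4 = 17/2.
E[Z | machine 3] = (3+6+8+10+13)/5 = 8.
E[Z] = (3/7)·(7) + (1/7)·(17/2) + (3/7)·(8) = 107/14.

107/14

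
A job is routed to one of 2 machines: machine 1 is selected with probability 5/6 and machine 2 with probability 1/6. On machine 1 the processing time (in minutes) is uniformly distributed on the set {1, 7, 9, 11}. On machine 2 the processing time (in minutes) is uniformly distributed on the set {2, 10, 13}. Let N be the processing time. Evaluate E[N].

E[N | machine 1] = (1+7+9+11)/4 = 7.
E[N | machine 2] = (2+10+13)/3 = 25/3.
By the law of total expectation,
E[N] = (5/6)·(7) + (1/6)·(25/3) = 65/9.

65/9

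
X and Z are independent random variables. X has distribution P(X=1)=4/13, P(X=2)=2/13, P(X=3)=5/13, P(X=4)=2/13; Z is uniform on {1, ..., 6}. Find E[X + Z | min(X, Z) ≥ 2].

7

P(min(X, Z) ≥ 2) = 15/26.
Summing (X+Z)·P(x,y) over outcomes with min(X, Z) ≥ 2 gives 105/26.
E[X + Z | min(X, Z) ≥ 2] = (105/26) / (15/26) = 7.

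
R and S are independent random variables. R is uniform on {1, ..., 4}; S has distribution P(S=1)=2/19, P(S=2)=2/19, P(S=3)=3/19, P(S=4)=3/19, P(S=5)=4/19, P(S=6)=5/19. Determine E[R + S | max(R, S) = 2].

P(max(R, S) = 2) = 3/38.
Summing (R+S)·P(x,y) over outcomes with max(R, S) = 2 gives 5/19.
E[R + S | max(R, S) = 2] = (5/19) / (3/38) = 10/3.

10/3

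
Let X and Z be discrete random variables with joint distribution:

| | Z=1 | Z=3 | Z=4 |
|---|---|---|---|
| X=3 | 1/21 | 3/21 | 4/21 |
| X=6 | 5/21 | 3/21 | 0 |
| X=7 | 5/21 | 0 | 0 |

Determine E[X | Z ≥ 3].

39/10

P(Z ≥ 3) = 10/21.
Σ X·P over the event = 3·(3/21) + 3·(4/21) + 6·(3/21) = 13/7.
E[X | Z ≥ 3] = (13/7) / (10/21) = 39/10.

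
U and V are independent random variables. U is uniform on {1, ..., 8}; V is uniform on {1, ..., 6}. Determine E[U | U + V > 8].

19/3

P(U + V > 8) = 7/16.
Summing U·P(x,y) over outcomes with U + V > 8 gives 133/48.
E[U | U + V > 8] = (133/48) / (7/16) = 19/3.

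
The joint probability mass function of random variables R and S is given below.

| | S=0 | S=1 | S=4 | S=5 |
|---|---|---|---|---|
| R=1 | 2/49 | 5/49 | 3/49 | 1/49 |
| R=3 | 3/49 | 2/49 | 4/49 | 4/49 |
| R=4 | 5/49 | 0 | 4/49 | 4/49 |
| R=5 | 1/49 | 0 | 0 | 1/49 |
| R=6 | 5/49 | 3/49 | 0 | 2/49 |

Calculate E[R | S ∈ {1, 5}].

75/22

P(S ∈ {1, 5}) = 22/49.
Summing R·P(R=x,S=y) over the conditioning event gives 75/49.
E[R | S ∈ {1, 5}] = (75/49) / (22/49) = 75/22.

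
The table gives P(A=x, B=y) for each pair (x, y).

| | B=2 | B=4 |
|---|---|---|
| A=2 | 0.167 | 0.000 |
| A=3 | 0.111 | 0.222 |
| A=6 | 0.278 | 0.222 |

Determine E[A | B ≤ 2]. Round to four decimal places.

4.1996

P(B ≤ 2) = 0.556.
Σ A·P over the event = 2·(0.167) + 3·(0.111) + 6·(0.278) = 2.335.
E[A | B ≤ 2] = (2.335) / (0.556) = 4.1996.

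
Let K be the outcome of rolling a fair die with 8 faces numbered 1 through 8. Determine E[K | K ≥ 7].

Given K ≥ 7, K is equally likely to be any of {7, 8}.
E[K | K ≥ 7] = (7 + 8) / 2 = 15/2.

15/2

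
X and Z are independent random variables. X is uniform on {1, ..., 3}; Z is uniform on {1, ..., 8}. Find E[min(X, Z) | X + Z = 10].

Outcomes with X + Z = 10: (2,8), (3,7), each with probability 1/24.
E[min(X, Z) | X + Z = 10] = (2 + 3) / 2 = 5/2.

5/2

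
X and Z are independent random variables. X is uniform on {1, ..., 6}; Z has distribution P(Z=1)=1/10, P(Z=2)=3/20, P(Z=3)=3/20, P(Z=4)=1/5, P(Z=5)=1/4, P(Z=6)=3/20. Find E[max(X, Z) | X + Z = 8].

P(X + Z = 8) = 3/20.
Summing max(X,Z)·P(x,y) over outcomes with X + Z = 8 gives 23/30.
E[max(X, Z) | X + Z = 8] = (23/30) / (3/20) = 46/9.

46/9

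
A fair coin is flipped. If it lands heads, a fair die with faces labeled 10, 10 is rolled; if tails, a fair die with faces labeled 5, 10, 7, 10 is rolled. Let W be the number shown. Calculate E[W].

E[W | heads] = (10+10)/2 = 10.
E[W | tails] = (5+10+7+10)/4 = 8.
By the law of total expectation,
E[W] = (1/2)·(10) + (1/2)·(8) = 9.

9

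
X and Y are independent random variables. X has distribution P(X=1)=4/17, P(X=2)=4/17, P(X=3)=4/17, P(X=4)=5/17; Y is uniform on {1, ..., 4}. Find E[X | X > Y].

P(X > Y) = 27/68.
Summing X·P(x,y) over outcomes with X > Y gives 23/17.
E[X | X > Y] = (23/17) / (27/68) = 92/27.

92/27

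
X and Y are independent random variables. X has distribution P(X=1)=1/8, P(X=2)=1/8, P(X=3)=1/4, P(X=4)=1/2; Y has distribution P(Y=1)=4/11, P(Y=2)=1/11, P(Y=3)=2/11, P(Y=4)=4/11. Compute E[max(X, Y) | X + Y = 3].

P(X + Y = 3) = 5/88.
Summing max(X,Y)·P(x,y) over outcomes with X + Y = 3 gives 5/44.
E[max(X, Y) | X + Y = 3] = (5/44) / (5/88) = 2.

2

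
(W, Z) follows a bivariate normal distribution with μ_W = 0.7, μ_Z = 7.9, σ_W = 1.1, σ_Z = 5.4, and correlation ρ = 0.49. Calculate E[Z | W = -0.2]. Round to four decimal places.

5.7351

The regression of Z on W has slope ρ·σ_Z/σ_W and passes through (μ_W, μ_Z).
E[Z | W=-0.2] = 7.9 + (0.49)·(5.4/1.1)·(-0.2 − (0.7)) = 7.9 + (2.4055)·(-0.9) = 5.7351.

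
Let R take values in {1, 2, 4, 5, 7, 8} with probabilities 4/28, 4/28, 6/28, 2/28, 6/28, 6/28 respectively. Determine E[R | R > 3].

P(R > 3) = 5/7.
Σ over the event: 4·3/14 + 5·1/14 + 7·3/14 + 8·3/14 = 31/7.
E[R | R > 3] = (31/7) / (5/7) = 31/5.

31/5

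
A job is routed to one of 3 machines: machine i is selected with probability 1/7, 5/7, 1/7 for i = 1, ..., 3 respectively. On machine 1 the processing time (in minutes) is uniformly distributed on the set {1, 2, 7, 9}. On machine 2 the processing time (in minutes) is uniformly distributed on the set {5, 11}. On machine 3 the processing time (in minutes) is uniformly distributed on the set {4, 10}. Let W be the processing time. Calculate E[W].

E[W | machine 1] = (1+2+7+9)/4 = 19/4.
E[W | machine 2] = (5+11)/2 = 8.
E[W | machine 3] = (4+10)/2 = 7.
By the law of total expectation,
E[W] = (1/7)·(19/4) + (5/7)·(8) + (1/7)·(7) = 207/28.

207/28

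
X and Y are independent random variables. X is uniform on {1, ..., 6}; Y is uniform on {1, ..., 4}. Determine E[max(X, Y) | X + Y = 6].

Outcomes with X + Y = 6: (2,4), (3,3), (4,2), (5,1), each with probability 1/24.
E[max(X, Y) | X + Y = 6] = (4 + 3 + 4 + 5) / 4 = 4.

4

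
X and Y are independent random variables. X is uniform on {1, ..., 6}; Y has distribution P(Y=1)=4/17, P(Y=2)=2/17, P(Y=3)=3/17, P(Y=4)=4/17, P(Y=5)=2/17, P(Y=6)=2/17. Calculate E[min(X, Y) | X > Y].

P(X > Y) = 47/102.
Summing min(X,Y)·P(x,y) over outcomes with X > Y gives 35/34.
E[min(X, Y) | X > Y] = (35/34) / (47/102) = 105/47.

105/47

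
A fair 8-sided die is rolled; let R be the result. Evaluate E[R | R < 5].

Given R < 5, R is equally likely to be any of {1, 2, 3, 4}.
E[R | R < 5] = (1 + 2 + 3 + 4) / 4 = 5/2.

5/2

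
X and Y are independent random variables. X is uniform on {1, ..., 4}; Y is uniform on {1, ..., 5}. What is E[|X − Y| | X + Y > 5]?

8/5

P(X + Y > 5) = 1/2.
Summing |X−Y|·P(x,y) over outcomes with X + Y > 5 gives 4/5.
E[|X − Y| | X + Y > 5] = (4/5) / (1/2) = 8/5.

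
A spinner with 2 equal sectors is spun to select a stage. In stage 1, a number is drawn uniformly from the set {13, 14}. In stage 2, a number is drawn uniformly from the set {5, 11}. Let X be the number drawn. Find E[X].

43/4

E[X | stage 1] = (13+14)/2 = 27/2.
E[X | stage 2] = (5+11)/2 = 8.
By the law of total expectation,
E[X] = (1/2)·(27/2) + (1/2)·(8) = 43/4.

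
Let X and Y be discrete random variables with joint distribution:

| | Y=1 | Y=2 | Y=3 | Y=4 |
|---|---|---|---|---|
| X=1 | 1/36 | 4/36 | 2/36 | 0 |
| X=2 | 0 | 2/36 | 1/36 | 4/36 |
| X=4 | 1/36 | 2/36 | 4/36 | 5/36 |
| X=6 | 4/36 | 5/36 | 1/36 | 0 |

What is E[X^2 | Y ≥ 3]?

P(Y ≥ 3) = 17/36.
Σ X^2·P over the event = 1·(2/36) + 4·(1/36) + 4·(4/36) + 16·(4/36) + 16·(5/36) + 36·(1/36) = 101/18.
E[X^2 | Y ≥ 3] = (101/18) / (17/36) = 202/17.

202/17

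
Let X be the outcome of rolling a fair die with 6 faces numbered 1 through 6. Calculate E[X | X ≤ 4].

5/2

Given X ≤ 4, X is equally likely to be any of {1, 2, 3, 4}.
E[X | X ≤ 4] = (1 + 2 + 3 + 4) / 4 = 5/2.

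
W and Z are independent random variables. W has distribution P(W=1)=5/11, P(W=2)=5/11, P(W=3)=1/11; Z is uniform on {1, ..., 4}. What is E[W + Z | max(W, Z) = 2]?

10/3

P(max(W, Z) = 2) = 15/44.
Summing (W+Z)·P(x,y) over outcomes with max(W, Z) = 2 gives 25/22.
E[W + Z | max(W, Z) = 2] = (25/22) / (15/44) = 10/3.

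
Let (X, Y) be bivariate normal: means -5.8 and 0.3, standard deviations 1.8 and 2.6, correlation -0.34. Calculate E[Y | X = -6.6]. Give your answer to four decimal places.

The regression of Y on X has slope ρ·σ_Y/σ_X and passes through (μ_X, μ_Y).
E[Y | X=-6.6] = 0.3 + (-0.34)·(2.6/1.8)·(-6.6 − (-5.8)) = 0.3 + (-0.49111)·(-0.8) = 0.6929.

0.6929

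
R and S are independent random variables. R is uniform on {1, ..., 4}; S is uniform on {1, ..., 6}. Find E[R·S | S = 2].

Outcomes with S = 2: (1,2), (2,2), (3,2), (4,2), each with probability 1/24.
E[R·S | S = 2] = (2 + 4 + 6 + 8) / 4 = 5.

5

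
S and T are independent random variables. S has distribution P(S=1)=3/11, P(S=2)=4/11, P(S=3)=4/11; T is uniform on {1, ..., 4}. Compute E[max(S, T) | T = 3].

P(T = 3) = 1/4.
Summing max(S,T)·P(x,y) over outcomes with T = 3 gives 3/4.
E[max(S, T) | T = 3] = (3/4) / (1/4) = 3.

3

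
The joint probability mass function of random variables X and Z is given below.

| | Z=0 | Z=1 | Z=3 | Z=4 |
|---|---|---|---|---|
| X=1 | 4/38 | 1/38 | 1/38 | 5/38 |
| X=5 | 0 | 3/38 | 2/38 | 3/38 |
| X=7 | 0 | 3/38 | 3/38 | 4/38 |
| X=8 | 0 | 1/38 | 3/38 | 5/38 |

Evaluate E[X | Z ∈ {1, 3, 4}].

P(Z ∈ {1, 3, 4}) = 17/19.
Summing X·P(X=x,Z=y) over the conditioning event gives 189/38.
E[X | Z ∈ {1, 3, 4}] = (189/38) / (17/19) = 189/34.

189/34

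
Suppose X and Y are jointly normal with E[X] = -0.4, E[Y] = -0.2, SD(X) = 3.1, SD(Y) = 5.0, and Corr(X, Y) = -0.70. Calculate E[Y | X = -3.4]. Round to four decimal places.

For a bivariate normal, E[Y | X=x] = μ_Y + ρ·(σ_Y/σ_X)·(x − μ_X).
E[Y | X=-3.4] = -0.2 + (-0.70)·(5.0/3.1)·(-3.4 − (-0.4)) = -0.2 + (-1.12903)·(-3) = 3.1871.

3.1871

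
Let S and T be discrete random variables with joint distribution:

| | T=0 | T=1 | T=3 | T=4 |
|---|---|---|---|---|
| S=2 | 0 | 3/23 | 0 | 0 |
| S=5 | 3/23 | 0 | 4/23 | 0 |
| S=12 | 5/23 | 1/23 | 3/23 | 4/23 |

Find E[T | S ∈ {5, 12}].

P(S ∈ {5, 12}) = 20/23.
Σ T·P over the event = 0·(3/23) + 3·(4/23) + 0·(5/23) + 1·(1/23) + 3·(3/23) + 4·(4/23) = 38/23.
E[T | S ∈ {5, 12}] = (38/23) / (20/23) = 19/10.

19/10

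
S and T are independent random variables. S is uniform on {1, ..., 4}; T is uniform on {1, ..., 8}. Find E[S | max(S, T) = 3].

Outcomes with max(S, T) = 3: (1,3), (2,3), (3,1), (3,2), (3,3), each with probability 1/32.
E[S | max(S, T) = 3] = (1 + 2 + 3 + 3 + 3) / 5 = 12/5.

12/5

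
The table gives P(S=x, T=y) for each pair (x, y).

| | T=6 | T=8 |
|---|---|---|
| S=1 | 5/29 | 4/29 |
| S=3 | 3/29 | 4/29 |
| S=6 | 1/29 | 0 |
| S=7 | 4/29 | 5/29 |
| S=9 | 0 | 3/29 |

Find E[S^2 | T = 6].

P(T = 6) = 13/29.
Σ S^2·P over the event = 1·(5/29) + 9·(3/29) + 36·(1/29) + 49·(4/29) = 264/29.
E[S^2 | T = 6] = (264/29) / (13/29) = 264/13.

264/13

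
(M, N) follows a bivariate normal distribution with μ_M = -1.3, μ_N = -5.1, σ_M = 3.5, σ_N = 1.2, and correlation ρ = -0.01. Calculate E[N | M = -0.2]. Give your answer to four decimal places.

E[N | M=x] = μ_N + ρ(σ_N/σ_M)(x − μ_M) for jointly normal variables.
E[N | M=-0.2] = -5.1 + (-0.01)·(1.2/3.5)·(-0.2 − (-1.3)) = -5.1 + (-0.0034286)·(1.1) = -5.1038.

-5.1038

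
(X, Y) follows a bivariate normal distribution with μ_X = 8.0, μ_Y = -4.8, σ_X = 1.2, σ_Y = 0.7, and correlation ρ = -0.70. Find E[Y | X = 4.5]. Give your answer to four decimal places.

The regression of Y on X has slope ρ·σ_Y/σ_X and passes through (μ_X, μ_Y).
E[Y | X=4.5] = -4.8 + (-0.70)·(0.7/1.2)·(4.5 − (8.0)) = -4.8 + (-0.40833)·(-3.5) = -3.3708.

-3.3708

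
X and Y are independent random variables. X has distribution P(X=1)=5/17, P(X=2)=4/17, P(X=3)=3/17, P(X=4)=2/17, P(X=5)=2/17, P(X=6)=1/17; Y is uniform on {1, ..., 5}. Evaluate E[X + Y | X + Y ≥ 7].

234/29

P(X + Y ≥ 7) = 29/85.
Summing (X+Y)·P(x,y) over outcomes with X + Y ≥ 7 gives 234/85.
E[X + Y | X + Y ≥ 7] = (234/85) / (29/85) = 234/29.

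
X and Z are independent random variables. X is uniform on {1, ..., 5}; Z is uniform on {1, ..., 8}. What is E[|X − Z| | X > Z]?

P(X > Z) = 1/4.
Summing |X−Z|·P(x,y) over outcomes with X > Z gives 1/2.
E[|X − Z| | X > Z] = (1/2) / (1/4) = 2.

2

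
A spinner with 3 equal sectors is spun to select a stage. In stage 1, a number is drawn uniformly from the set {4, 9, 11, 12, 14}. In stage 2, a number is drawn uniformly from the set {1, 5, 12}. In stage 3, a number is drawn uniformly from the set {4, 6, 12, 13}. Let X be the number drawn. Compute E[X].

E[X | stage 1] = (4+9+11+12+14)/5 = 10.
E[X | stage 2] = (1+5+12)/3 = 6.
E[X | stage 3] = (4+6+12+13)/4 = 35/4.
E[X] = (1/3)·(10) + (1/3)·(6) + (1/3)·(35/4) = 33/4.

33/4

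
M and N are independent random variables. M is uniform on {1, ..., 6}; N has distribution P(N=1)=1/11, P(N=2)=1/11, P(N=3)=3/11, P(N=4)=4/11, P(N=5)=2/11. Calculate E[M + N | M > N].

221/28

P(M > N) = 14/33.
Summing (M+N)·P(x,y) over outcomes with M > N gives 221/66.
E[M + N | M > N] = (221/66) / (14/33) = 221/28.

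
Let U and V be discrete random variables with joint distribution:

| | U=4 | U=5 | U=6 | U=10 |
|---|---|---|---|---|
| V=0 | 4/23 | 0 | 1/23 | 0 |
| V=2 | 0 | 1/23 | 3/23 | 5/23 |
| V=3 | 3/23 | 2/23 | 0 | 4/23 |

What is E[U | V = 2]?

73/9

P(V = 2) = 9/23.
Summing U·P(U=x,V=y) over the conditioning event gives 73/23.
E[U | V = 2] = (73/23) / (9/23) = 73/9.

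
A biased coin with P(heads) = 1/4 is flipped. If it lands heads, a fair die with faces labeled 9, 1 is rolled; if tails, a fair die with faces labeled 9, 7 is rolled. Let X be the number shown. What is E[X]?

E[X | heads] = (9+1)/2 = 5.
E[X | tails] = (9+7)/2 = 8.
By the law of total expectation,
E[X] = (1/4)·(5) + (3/4)·(8) = 29/4.

29/4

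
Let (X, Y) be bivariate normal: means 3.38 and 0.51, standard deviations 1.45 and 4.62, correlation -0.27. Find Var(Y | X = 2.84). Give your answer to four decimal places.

19.7884

For a bivariate normal, Var(Y | X=x) = σ_Y²(1 − ρ²).
Var(Y | X=2.84) = (4.62)²·(1 − (-0.27)²) = 21.3444·0.9271 = 19.7884.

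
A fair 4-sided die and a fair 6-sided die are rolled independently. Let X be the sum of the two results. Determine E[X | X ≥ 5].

62/9

P(X ≥ 5) = 3/4.
Σ over the event: 5·1/6 + 6·1/6 + 7·1/6 + 8·1/8 + 9·1/12 + 10·1/24 = 31/6.
E[X | X ≥ 5] = (31/6) / (3/4) = 62/9.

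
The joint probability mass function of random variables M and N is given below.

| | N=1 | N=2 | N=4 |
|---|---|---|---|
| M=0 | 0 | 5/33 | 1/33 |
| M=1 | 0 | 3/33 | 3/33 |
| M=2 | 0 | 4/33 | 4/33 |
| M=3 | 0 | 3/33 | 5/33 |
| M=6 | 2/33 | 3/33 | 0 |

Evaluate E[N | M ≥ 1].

76/27

P(M ≥ 1) = 9/11.
Σ N·P over the event = 2·(3/33) + 4·(3/33) + 2·(4/33) + 4·(4/33) + 2·(3/33) + 4·(5/33) + 1·(2/33) + 2·(3/33) = 76/33.
E[N | M ≥ 1] = (76/33) / (9/11) = 76/27.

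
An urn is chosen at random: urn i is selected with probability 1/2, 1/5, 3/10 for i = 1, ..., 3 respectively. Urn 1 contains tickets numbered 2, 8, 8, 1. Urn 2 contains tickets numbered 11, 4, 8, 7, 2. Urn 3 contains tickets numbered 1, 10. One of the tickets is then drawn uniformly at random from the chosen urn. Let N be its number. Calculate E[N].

E[N | urn 1] = (2+8+8+1)/4 = 19/4.
E[N | urn 2] = (11+4+8+7+2)/5 = 32/5.
E[N | urn 3] = (1+10)/2 = 11/2.
By the law of total expectation,
E[N] = (1/2)·(19/4) + (1/5)·(32/5) + (3/10)·(11/2) = 1061/200.

1061/200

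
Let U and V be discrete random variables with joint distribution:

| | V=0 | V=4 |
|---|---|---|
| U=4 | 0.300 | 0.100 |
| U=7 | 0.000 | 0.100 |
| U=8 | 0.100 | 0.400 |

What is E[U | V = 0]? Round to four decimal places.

P(V = 0) = 0.400.
Σ U·P over the event = 4·(0.300) + 8·(0.100) = 2.000.
E[U | V = 0] = (2.000) / (0.400) = 5.0000.

5.0000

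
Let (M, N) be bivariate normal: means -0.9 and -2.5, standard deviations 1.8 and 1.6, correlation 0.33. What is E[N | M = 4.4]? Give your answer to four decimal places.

-0.9453

For a bivariate normal, E[N | M=x] = μ_N + ρ·(σ_N/σ_M)·(x − μ_M).
E[N | M=4.4] = -2.5 + (0.33)·(1.6/1.8)·(4.4 − (-0.9)) = -2.5 + (0.293333)·(5.3) = -0.9453.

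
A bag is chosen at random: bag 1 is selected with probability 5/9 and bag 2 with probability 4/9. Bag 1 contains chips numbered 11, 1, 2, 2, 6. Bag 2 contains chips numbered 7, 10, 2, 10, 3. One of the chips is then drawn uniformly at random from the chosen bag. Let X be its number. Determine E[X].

E[X | bag 1] = (11+1+2+2+6)/5 = 22/5.
E[X | bag 2] = (7+10+2+10+3)/5 = 32/5.
By the law of total expectation,
E[X] = (5/9)·(22/5) + (4/9)·(32/5) = 238/45.

238/45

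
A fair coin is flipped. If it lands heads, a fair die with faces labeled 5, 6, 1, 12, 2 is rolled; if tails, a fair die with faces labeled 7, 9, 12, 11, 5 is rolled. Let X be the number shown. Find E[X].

7

E[X | heads] = (5+6+1+12+2)/5 = 26/5.
E[X | tails] = (7+9+12+11+5)/5 = 44/5.
E[X] = (1/2)·(26/5) + (1/2)·(44/5) = 7.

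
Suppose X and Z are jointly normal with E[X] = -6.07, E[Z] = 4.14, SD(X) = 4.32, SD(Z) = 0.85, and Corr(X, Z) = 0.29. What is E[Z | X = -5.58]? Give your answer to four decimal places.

4.1680

The regression of Z on X has slope ρ·σ_Z/σ_X and passes through (μ_X, μ_Z).
E[Z | X=-5.58] = 4.14 + (0.29)·(0.85/4.32)·(-5.58 − (-6.07)) = 4.14 + (0.05706)·(0.49) = 4.1680.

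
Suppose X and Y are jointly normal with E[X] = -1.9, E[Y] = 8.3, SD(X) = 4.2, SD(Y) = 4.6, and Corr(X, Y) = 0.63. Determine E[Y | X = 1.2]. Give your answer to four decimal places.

For a bivariate normal, E[Y | X=x] = μ_Y + ρ·(σ_Y/σ_X)·(x − μ_X).
E[Y | X=1.2] = 8.3 + (0.63)·(4.6/4.2)·(1.2 − (-1.9)) = 8.3 + (0.69)·(3.1) = 10.4390.

10.4390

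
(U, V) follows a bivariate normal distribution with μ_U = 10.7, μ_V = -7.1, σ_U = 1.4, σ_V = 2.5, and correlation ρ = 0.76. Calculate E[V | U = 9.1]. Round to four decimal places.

-9.2714

E[V | U=x] = μ_V + ρ(σ_V/σ_U)(x − μ_U) for jointly normal variables.
E[V | U=9.1] = -7.1 + (0.76)·(2.5/1.4)·(9.1 − (10.7)) = -7.1 + (1.3571)·(-1.6) = -9.2714.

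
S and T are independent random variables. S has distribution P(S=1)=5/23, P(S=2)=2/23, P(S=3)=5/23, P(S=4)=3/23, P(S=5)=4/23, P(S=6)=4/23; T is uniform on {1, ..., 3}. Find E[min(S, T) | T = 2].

P(T = 2) = 1/3.
Summing min(S,T)·P(x,y) over outcomes with T = 2 gives 41/69.
E[min(S, T) | T = 2] = (41/69) / (1/3) = 41/23.

41/23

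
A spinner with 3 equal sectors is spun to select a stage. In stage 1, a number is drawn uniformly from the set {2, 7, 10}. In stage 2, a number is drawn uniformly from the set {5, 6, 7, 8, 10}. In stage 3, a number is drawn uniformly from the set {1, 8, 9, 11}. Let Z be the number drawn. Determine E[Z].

1247/180

E[Z | stage 1] = (2+7+10)/3 = 19/3.
E[Z | stage 2] = (5+6+7+8+10)/5 = 36/5.
E[Z | stage 3] = (1+8+9+11)/4 = 29/4.
By the law of total expectation,
E[Z] = (1/3)·(19/3) + (1/3)·(36/5) + (1/3)·(29/4) = 1247/180.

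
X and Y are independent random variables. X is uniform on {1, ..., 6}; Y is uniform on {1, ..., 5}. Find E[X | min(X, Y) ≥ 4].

5

Outcomes with min(X, Y) ≥ 4: (4,4), (4,5), (5,4), (5,5), (6,4), (6,5), each with probability 1/30.
E[X | min(X, Y) ≥ 4] = (4 + 4 + 5 + 5 + 6 + 6) / 6 = 5.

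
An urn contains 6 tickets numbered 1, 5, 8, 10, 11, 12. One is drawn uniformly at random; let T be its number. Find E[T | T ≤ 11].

7

P(T ≤ 11) = 5/6.
Σ over the event: 1·1/6 + 5·1/6 + 8·1/6 + 10·1/6 + 11·1/6 = 35/6.
E[T | T ≤ 11] = (35/6) / (5/6) = 7.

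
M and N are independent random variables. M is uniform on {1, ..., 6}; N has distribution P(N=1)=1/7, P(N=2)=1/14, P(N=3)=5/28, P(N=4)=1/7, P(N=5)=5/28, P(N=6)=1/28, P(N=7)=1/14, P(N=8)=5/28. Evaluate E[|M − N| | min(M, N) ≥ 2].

127/60

P(min(M, N) ≥ 2) = 5/7.
Summing |M−N|·P(x,y) over outcomes with min(M, N) ≥ 2 gives 127/84.
E[|M − N| | min(M, N) ≥ 2] = (127/84) / (5/7) = 127/60.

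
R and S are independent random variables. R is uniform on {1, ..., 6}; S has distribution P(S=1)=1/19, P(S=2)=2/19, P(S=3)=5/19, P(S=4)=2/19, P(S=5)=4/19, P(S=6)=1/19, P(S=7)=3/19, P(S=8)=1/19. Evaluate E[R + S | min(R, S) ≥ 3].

75/8

P(min(R, S) ≥ 3) = 32/57.
Summing (R+S)·P(x,y) over outcomes with min(R, S) ≥ 3 gives 100/19.
E[R + S | min(R, S) ≥ 3] = (100/19) / (32/57) = 75/8.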